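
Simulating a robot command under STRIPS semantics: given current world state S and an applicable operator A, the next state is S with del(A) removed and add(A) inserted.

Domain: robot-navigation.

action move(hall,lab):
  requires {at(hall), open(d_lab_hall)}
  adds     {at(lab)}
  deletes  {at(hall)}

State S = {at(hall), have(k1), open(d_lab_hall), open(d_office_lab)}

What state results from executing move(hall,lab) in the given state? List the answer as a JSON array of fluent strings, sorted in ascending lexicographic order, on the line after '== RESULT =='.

Progress:
  pre ⊆ S: {at(hall), open(d_lab_hall)} ⊆ S  — applicable
  S \ del = {have(k1), open(d_lab_hall), open(d_office_lab)}
  ∪ add   = {at(lab), have(k1), open(d_lab_hall), open(d_office_lab)}

== RESULT ==
["at(lab)", "have(k1)", "open(d_lab_hall)", "open(d_office_lab)"]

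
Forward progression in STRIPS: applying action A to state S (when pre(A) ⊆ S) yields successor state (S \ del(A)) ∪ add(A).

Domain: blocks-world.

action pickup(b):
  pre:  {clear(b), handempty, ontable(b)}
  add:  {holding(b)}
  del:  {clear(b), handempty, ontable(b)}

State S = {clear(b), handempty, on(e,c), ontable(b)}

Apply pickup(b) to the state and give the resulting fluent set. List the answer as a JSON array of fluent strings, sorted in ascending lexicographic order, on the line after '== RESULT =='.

Progress:
  pre ⊆ S: {clear(b), handempty, ontable(b)} ⊆ S  — applicable
  S \ del = {on(e,c)}
  ∪ add   = {holding(b), on(e,c)}

== RESULT ==
["holding(b)", "on(e,c)"]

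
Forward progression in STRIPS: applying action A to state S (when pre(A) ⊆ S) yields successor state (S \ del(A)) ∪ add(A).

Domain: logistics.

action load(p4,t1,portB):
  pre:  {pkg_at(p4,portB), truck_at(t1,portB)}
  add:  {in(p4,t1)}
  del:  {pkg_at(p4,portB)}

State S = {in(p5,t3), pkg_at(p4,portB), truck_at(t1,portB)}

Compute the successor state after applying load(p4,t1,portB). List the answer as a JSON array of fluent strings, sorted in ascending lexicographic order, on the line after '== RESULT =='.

Progress:
  pre ⊆ S: {pkg_at(p4,portB), truck_at(t1,portB)} ⊆ S  — applicable
  S \ del = {in(p5,t3), truck_at(t1,portB)}
  ∪ add   = {in(p4,t1), in(p5,t3), truck_at(t1,portB)}

== RESULT ==
["in(p4,t1)", "in(p5,t3)", "truck_at(t1,portB)"]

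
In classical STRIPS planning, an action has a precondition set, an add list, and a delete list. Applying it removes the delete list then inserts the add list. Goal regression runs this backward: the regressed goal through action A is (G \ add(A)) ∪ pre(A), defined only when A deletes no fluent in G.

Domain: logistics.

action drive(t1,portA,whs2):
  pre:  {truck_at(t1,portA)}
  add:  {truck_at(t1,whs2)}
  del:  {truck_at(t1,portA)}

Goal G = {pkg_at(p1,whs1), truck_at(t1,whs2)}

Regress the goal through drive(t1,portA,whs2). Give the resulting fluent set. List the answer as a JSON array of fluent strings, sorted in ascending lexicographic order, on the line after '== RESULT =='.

Regress:
  G ∩ del = {}  (empty — regression defined)
  G \ add = {pkg_at(p1,whs1), truck_at(t1,whs2)} \ {truck_at(t1,whs2)} = {pkg_at(p1,whs1)}
  ∪ pre   = {pkg_at(p1,whs1)} ∪ {truck_at(t1,portA)}
          = {pkg_at(p1,whs1), truck_at(t1,portA)}

== RESULT ==
["pkg_at(p1,whs1)", "truck_at(t1,portA)"]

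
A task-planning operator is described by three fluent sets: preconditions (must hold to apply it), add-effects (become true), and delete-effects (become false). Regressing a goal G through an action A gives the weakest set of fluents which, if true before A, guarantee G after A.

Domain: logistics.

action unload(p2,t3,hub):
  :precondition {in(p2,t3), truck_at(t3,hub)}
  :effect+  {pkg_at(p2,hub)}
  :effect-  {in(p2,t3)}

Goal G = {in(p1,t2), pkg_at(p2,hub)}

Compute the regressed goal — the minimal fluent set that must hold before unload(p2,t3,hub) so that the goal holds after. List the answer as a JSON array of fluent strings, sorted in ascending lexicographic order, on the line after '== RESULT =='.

Regress:
  G ∩ del = {}  (empty — regression defined)
  G \ add = {in(p1,t2), pkg_at(p2,hub)} \ {pkg_at(p2,hub)} = {in(p1,t2)}
  ∪ pre   = {in(p1,t2)} ∪ {in(p2,t3), truck_at(t3,hub)}
          = {in(p1,t2), in(p2,t3), truck_at(t3,hub)}

== RESULT ==
["in(p1,t2)", "in(p2,t3)", "truck_at(t3,hub)"]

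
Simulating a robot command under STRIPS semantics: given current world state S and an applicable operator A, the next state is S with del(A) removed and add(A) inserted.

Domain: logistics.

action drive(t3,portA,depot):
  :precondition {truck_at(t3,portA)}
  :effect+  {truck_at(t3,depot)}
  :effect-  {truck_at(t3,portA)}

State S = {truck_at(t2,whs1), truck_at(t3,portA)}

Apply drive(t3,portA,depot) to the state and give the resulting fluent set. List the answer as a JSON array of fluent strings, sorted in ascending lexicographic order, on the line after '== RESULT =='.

Progress:
  pre ⊆ S: {truck_at(t3,portA)} ⊆ S  — applicable
  S \ del = {truck_at(t2,whs1)}
  ∪ add   = {truck_at(t2,whs1), truck_at(t3,depot)}

== RESULT ==
["truck_at(t2,whs1)", "truck_at(t3,depot)"]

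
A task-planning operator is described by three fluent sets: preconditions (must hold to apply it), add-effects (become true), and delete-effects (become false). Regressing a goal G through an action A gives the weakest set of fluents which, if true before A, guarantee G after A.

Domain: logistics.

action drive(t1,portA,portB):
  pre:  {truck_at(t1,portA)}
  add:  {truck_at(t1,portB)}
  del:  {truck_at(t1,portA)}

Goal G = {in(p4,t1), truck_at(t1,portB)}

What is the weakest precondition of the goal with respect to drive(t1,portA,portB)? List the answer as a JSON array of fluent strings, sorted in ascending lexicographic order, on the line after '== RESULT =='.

Regress:
  G ∩ del = {}  (empty — regression defined)
  G \ add = {in(p4,t1), truck_at(t1,portB)} \ {truck_at(t1,portB)} = {in(p4,t1)}
  ∪ pre   = {in(p4,t1)} ∪ {truck_at(t1,portA)}
          = {in(p4,t1), truck_at(t1,portA)}

== RESULT ==
["in(p4,t1)", "truck_at(t1,portA)"]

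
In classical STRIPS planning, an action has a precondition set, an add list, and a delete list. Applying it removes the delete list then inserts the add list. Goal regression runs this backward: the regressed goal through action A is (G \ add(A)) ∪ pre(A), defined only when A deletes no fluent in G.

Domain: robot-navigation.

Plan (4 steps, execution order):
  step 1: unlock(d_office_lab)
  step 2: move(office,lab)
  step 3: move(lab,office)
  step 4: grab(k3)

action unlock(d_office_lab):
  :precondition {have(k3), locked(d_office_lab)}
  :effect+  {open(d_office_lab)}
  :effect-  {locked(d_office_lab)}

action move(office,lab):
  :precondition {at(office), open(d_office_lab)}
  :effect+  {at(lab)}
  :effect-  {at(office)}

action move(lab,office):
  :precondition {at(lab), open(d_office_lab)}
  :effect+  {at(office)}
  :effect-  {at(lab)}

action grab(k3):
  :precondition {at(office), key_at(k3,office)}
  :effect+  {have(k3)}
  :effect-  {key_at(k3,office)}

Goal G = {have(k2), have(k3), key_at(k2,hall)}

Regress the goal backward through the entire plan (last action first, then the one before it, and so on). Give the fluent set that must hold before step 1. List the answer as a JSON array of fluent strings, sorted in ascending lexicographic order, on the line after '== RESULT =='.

Work backward from the goal:
  through step 4 (grab(k3)): drop {have(k3)}, keep {have(k2), key_at(k2,hall)}, require {at(office), key_at(k3,office)}
    → {at(office), have(k2), key_at(k2,hall), key_at(k3,office)}
  through step 3 (move(lab,office)): drop {at(office)}, keep {have(k2), key_at(k2,hall), key_at(k3,office)}, require {at(lab), open(d_office_lab)}
    → {at(lab), have(k2), key_at(k2,hall), key_at(k3,office), open(d_office_lab)}
  through step 2 (move(office,lab)): drop {at(lab)}, keep {have(k2), key_at(k2,hall), key_at(k3,office), open(d_office_lab)}, require {at(office), open(d_office_lab)}
    → {at(office), have(k2), key_at(k2,hall), key_at(k3,office), open(d_office_lab)}
  through step 1 (unlock(d_office_lab)): drop {open(d_office_lab)}, keep {at(office), have(k2), key_at(k2,hall), key_at(k3,office)}, require {have(k3), locked(d_office_lab)}
    → {at(office), have(k2), have(k3), key_at(k2,hall), key_at(k3,office), locked(d_office_lab)}

== RESULT ==
["at(office)", "have(k2)", "have(k3)", "key_at(k2,hall)", "key_at(k3,office)", "locked(d_office_lab)"]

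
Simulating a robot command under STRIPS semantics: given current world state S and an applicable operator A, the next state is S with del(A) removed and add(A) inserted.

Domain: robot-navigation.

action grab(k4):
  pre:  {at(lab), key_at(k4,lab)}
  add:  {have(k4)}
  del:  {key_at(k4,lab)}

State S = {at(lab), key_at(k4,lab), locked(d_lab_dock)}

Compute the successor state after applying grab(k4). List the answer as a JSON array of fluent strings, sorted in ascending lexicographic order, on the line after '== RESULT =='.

Compute (S \ del) ∪ add:
  pre ⊆ S: {at(lab), key_at(k4,lab)} ⊆ S  — applicable
  S \ del = {at(lab), locked(d_lab_dock)}
  ∪ add   = {at(lab), have(k4), locked(d_lab_dock)}

== RESULT ==
["at(lab)", "have(k4)", "locked(d_lab_dock)"]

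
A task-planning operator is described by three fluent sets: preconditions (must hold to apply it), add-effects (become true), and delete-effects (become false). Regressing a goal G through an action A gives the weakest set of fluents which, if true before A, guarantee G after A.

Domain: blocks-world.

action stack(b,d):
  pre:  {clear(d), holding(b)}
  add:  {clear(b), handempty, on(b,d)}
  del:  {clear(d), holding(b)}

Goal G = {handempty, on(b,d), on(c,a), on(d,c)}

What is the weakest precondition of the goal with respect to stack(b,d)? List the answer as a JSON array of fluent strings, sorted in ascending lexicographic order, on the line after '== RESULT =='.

Regress:
  G ∩ del = {}  (empty — regression defined)
  G \ add = {handempty, on(b,d), on(c,a), on(d,c)} \ {clear(b), handempty, on(b,d)} = {on(c,a), on(d,c)}
  ∪ pre   = {on(c,a), on(d,c)} ∪ {clear(d), holding(b)}
          = {clear(d), holding(b), on(c,a), on(d,c)}

== RESULT ==
["clear(d)", "holding(b)", "on(c,a)", "on(d,c)"]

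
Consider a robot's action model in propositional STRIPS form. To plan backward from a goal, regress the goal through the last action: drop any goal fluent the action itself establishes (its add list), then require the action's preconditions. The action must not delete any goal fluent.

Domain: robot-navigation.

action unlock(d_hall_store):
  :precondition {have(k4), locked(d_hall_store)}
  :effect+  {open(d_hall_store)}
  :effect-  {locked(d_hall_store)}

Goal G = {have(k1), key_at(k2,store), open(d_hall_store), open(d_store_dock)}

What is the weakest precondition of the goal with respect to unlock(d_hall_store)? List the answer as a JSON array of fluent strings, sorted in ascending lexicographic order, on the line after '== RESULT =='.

Regress:
  G ∩ del = {}  (empty — regression defined)
  G \ add = {have(k1), key_at(k2,store), open(d_hall_store), open(d_store_dock)} \ {open(d_hall_store)} = {have(k1), key_at(k2,store), open(d_store_dock)}
  ∪ pre   = {have(k1), key_at(k2,store), open(d_store_dock)} ∪ {have(k4), locked(d_hall_store)}
          = {have(k1), have(k4), key_at(k2,store), locked(d_hall_store), open(d_store_dock)}

== RESULT ==
["have(k1)", "have(k4)", "key_at(k2,store)", "locked(d_hall_store)", "open(d_store_dock)"]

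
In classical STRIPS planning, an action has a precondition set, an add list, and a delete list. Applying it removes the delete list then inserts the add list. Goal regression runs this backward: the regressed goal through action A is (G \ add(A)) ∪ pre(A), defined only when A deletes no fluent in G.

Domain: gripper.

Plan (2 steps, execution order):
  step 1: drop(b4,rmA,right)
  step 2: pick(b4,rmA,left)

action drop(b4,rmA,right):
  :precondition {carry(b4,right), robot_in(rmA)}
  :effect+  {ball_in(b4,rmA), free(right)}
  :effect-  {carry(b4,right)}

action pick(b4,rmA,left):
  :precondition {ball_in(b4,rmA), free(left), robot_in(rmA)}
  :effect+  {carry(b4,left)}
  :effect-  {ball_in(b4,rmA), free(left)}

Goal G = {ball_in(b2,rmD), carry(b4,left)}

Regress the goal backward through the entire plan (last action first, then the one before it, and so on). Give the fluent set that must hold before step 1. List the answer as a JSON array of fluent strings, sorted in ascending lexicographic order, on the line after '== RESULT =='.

Regress step by step:
  through step 2 (pick(b4,rmA,left)): drop {carry(b4,left)}, keep {ball_in(b2,rmD)}, require {ball_in(b4,rmA), free(left), robot_in(rmA)}
    → {ball_in(b2,rmD), ball_in(b4,rmA), free(left), robot_in(rmA)}
  through step 1 (drop(b4,rmA,right)): drop {ball_in(b4,rmA)}, keep {ball_in(b2,rmD), free(left), robot_in(rmA)}, require {carry(b4,right), robot_in(rmA)}
    → {ball_in(b2,rmD), carry(b4,right), free(left), robot_in(rmA)}

== RESULT ==
["ball_in(b2,rmD)", "carry(b4,right)", "free(left)", "robot_in(rmA)"]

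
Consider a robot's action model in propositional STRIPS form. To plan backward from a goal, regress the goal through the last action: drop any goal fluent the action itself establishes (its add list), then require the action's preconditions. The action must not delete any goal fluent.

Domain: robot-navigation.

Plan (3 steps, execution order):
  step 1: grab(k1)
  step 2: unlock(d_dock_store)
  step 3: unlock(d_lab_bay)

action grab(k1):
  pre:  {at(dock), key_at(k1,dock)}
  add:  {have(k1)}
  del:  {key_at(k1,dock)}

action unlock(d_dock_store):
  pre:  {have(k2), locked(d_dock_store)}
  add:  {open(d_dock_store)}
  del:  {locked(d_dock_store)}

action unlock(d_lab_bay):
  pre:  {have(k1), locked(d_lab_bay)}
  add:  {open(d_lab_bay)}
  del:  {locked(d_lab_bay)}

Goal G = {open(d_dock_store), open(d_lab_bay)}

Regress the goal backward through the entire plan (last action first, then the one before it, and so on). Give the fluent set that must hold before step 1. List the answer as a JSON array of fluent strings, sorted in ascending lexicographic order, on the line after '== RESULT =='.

Work backward from the goal:
  through step 3 (unlock(d_lab_bay)): drop {open(d_lab_bay)}, keep {open(d_dock_store)}, require {have(k1), locked(d_lab_bay)}
    → {have(k1), locked(d_lab_bay), open(d_dock_store)}
  through step 2 (unlock(d_dock_store)): drop {open(d_dock_store)}, keep {have(k1), locked(d_lab_bay)}, require {have(k2), locked(d_dock_store)}
    → {have(k1), have(k2), locked(d_dock_store), locked(d_lab_bay)}
  through step 1 (grab(k1)): drop {have(k1)}, keep {have(k2), locked(d_dock_store), locked(d_lab_bay)}, require {at(dock), key_at(k1,dock)}
    → {at(dock), have(k2), key_at(k1,dock), locked(d_dock_store), locked(d_lab_bay)}

== RESULT ==
["at(dock)", "have(k2)", "key_at(k1,dock)", "locked(d_dock_store)", "locked(d_lab_bay)"]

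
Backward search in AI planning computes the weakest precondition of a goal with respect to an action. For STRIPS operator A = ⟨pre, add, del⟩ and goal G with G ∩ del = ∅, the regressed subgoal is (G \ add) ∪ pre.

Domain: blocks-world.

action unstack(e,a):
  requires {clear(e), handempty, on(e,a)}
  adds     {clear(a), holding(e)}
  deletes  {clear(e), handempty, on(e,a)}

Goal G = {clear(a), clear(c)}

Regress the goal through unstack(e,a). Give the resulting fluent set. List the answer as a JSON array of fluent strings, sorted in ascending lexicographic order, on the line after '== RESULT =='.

Regress:
  G ∩ del = {}  (empty — regression defined)
  G \ add = {clear(a), clear(c)} \ {clear(a), holding(e)} = {clear(c)}
  ∪ pre   = {clear(c)} ∪ {clear(e), handempty, on(e,a)}
          = {clear(c), clear(e), handempty, on(e,a)}

== RESULT ==
["clear(c)", "clear(e)", "handempty", "on(e,a)"]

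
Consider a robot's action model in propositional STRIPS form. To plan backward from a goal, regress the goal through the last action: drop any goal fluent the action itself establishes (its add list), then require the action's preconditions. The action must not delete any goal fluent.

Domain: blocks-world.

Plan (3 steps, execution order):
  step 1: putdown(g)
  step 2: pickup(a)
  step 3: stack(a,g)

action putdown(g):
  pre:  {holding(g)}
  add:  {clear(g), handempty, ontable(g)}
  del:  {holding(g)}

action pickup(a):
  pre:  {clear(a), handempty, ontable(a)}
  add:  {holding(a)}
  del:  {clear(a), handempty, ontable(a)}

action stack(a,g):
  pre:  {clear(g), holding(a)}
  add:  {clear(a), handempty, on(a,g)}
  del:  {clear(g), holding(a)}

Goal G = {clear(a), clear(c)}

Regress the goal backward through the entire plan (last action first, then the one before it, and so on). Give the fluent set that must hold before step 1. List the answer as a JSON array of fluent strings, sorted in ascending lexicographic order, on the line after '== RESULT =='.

Work backward from the goal:
  through step 3 (stack(a,g)): drop {clear(a)}, keep {clear(c)}, require {clear(g), holding(a)}
    → {clear(c), clear(g), holding(a)}
  through step 2 (pickup(a)): drop {holding(a)}, keep {clear(c), clear(g)}, require {clear(a), handempty, ontable(a)}
    → {clear(a), clear(c), clear(g), handempty, ontable(a)}
  through step 1 (putdown(g)): drop {clear(g), handempty}, keep {clear(a), clear(c), ontable(a)}, require {holding(g)}
    → {clear(a), clear(c), holding(g), ontable(a)}

== RESULT ==
["clear(a)", "clear(c)", "holding(g)", "ontable(a)"]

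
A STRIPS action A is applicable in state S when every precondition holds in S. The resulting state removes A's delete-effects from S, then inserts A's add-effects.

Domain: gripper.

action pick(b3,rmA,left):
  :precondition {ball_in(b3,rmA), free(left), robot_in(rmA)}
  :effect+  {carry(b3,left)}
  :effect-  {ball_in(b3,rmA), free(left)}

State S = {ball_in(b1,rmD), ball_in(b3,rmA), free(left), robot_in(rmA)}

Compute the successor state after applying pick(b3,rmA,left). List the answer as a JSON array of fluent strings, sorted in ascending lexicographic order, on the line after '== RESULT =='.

Compute (S \ del) ∪ add:
  pre ⊆ S: {ball_in(b3,rmA), free(left), robot_in(rmA)} ⊆ S  — applicable
  S \ del = {ball_in(b1,rmD), robot_in(rmA)}
  ∪ add   = {ball_in(b1,rmD), carry(b3,left), robot_in(rmA)}

== RESULT ==
["ball_in(b1,rmD)", "carry(b3,left)", "robot_in(rmA)"]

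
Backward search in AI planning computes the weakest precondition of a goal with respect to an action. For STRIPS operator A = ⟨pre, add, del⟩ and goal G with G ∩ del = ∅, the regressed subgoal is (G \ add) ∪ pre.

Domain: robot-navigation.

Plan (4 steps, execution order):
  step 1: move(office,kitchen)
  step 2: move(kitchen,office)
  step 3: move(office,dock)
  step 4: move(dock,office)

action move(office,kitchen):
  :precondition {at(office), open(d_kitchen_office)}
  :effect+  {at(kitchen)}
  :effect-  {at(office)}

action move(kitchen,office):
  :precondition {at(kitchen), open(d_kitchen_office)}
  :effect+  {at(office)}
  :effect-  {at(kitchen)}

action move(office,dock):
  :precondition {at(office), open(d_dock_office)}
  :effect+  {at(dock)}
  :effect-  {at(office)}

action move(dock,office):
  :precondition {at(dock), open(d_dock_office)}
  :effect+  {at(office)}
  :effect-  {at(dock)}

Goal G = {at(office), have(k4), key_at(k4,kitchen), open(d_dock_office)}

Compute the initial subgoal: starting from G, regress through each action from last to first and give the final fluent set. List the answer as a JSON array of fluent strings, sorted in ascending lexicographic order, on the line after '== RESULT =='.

Work backward from the goal:
  through step 4 (move(dock,office)): drop {at(office)}, keep {have(k4), key_at(k4,kitchen), open(d_dock_office)}, require {at(dock), open(d_dock_office)}
    → {at(dock), have(k4), key_at(k4,kitchen), open(d_dock_office)}
  through step 3 (move(office,dock)): drop {at(dock)}, keep {have(k4), key_at(k4,kitchen), open(d_dock_office)}, require {at(office), open(d_dock_office)}
    → {at(office), have(k4), key_at(k4,kitchen), open(d_dock_office)}
  through step 2 (move(kitchen,office)): drop {at(office)}, keep {have(k4), key_at(k4,kitchen), open(d_dock_office)}, require {at(kitchen), open(d_kitchen_office)}
    → {at(kitchen), have(k4), key_at(k4,kitchen), open(d_dock_office), open(d_kitchen_office)}
  through step 1 (move(office,kitchen)): drop {at(kitchen)}, keep {have(k4), key_at(k4,kitchen), open(d_dock_office), open(d_kitchen_office)}, require {at(office), open(d_kitchen_office)}
    → {at(office), have(k4), key_at(k4,kitchen), open(d_dock_office), open(d_kitchen_office)}

== RESULT ==
["at(office)", "have(k4)", "key_at(k4,kitchen)", "open(d_dock_office)", "open(d_kitchen_office)"]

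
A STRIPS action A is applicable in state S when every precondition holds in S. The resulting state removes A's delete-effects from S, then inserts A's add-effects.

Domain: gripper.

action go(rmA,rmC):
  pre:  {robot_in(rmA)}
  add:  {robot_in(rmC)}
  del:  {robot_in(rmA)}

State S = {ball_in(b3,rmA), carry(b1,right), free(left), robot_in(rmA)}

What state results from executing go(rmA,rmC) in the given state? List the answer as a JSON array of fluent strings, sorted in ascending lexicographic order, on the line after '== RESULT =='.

Progress:
  pre ⊆ S: {robot_in(rmA)} ⊆ S  — applicable
  S \ del = {ball_in(b3,rmA), carry(b1,right), free(left)}
  ∪ add   = {ball_in(b3,rmA), carry(b1,right), free(left), robot_in(rmC)}

== RESULT ==
["ball_in(b3,rmA)", "carry(b1,right)", "free(left)", "robot_in(rmC)"]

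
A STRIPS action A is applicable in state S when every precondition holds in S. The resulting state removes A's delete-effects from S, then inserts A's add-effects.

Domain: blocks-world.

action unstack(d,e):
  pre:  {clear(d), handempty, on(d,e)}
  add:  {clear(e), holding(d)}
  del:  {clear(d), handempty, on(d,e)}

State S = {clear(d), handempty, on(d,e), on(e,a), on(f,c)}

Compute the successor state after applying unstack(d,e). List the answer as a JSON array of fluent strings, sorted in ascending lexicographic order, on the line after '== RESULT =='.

Progress:
  pre ⊆ S: {clear(d), handempty, on(d,e)} ⊆ S  — applicable
  S \ del = {on(e,a), on(f,c)}
  ∪ add   = {clear(e), holding(d), on(e,a), on(f,c)}

== RESULT ==
["clear(e)", "holding(d)", "on(e,a)", "on(f,c)"]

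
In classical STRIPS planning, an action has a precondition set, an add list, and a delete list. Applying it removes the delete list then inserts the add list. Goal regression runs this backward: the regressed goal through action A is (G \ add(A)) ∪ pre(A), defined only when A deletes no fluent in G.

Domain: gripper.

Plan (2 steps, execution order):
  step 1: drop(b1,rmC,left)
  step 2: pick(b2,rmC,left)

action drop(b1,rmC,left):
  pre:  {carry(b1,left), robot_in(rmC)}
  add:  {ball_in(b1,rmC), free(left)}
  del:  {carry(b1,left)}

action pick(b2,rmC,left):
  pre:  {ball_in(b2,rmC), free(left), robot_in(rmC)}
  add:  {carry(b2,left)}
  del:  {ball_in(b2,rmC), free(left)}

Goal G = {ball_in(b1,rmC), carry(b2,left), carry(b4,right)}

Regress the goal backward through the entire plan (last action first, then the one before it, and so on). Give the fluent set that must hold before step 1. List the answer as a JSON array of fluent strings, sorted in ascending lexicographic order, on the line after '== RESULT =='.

Work backward from the goal:
  through step 2 (pick(b2,rmC,left)): drop {carry(b2,left)}, keep {ball_in(b1,rmC), carry(b4,right)}, require {ball_in(b2,rmC), free(left), robot_in(rmC)}
    → {ball_in(b1,rmC), ball_in(b2,rmC), carry(b4,right), free(left), robot_in(rmC)}
  through step 1 (drop(b1,rmC,left)): drop {ball_in(b1,rmC), free(left)}, keep {ball_in(b2,rmC), carry(b4,right), robot_in(rmC)}, require {carry(b1,left), robot_in(rmC)}
    → {ball_in(b2,rmC), carry(b1,left), carry(b4,right), robot_in(rmC)}

== RESULT ==
["ball_in(b2,rmC)", "carry(b1,left)", "carry(b4,right)", "robot_in(rmC)"]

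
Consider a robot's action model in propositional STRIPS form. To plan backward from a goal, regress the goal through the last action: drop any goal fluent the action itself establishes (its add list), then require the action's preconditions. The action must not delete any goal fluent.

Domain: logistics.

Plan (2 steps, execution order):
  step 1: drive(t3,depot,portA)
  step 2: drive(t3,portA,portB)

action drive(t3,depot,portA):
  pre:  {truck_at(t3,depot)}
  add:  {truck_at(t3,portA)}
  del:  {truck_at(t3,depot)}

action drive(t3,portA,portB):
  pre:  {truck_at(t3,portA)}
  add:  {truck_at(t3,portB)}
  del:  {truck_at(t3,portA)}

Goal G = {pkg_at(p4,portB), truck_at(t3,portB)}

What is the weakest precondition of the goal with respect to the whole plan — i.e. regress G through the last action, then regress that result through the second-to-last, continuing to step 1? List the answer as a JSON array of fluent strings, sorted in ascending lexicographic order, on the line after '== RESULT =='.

Work backward from the goal:
  through step 2 (drive(t3,portA,portB)): drop {truck_at(t3,portB)}, keep {pkg_at(p4,portB)}, require {truck_at(t3,portA)}
    → {pkg_at(p4,portB), truck_at(t3,portA)}
  through step 1 (drive(t3,depot,portA)): drop {truck_at(t3,portA)}, keep {pkg_at(p4,portB)}, require {truck_at(t3,depot)}
    → {pkg_at(p4,portB), truck_at(t3,depot)}

== RESULT ==
["pkg_at(p4,portB)", "truck_at(t3,depot)"]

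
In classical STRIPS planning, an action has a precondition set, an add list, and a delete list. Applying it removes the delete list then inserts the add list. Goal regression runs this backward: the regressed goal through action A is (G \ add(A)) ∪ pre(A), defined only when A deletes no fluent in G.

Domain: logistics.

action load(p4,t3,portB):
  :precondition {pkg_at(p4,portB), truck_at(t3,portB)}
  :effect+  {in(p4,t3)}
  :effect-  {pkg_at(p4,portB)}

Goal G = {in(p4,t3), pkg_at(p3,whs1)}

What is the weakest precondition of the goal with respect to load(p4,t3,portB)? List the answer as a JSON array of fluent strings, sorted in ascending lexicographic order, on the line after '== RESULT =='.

Regress:
  G ∩ del = {}  (empty — regression defined)
  G \ add = {in(p4,t3), pkg_at(p3,whs1)} \ {in(p4,t3)} = {pkg_at(p3,whs1)}
  ∪ pre   = {pkg_at(p3,whs1)} ∪ {pkg_at(p4,portB), truck_at(t3,portB)}
          = {pkg_at(p3,whs1), pkg_at(p4,portB), truck_at(t3,portB)}

== RESULT ==
["pkg_at(p3,whs1)", "pkg_at(p4,portB)", "truck_at(t3,portB)"]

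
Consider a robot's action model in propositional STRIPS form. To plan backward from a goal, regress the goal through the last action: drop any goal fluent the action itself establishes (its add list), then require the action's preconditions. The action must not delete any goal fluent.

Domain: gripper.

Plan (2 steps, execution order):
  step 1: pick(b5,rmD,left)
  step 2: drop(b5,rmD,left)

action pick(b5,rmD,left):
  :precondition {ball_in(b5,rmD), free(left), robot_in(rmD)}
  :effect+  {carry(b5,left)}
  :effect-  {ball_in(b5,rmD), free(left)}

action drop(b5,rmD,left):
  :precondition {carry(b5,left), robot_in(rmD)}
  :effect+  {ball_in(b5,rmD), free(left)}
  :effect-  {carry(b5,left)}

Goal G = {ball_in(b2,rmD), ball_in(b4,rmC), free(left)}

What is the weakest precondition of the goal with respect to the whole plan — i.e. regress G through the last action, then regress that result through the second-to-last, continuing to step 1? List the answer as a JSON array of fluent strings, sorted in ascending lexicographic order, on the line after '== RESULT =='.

Work backward from the goal:
  through step 2 (drop(b5,rmD,left)): drop {free(left)}, keep {ball_in(b2,rmD), ball_in(b4,rmC)}, require {carry(b5,left), robot_in(rmD)}
    → {ball_in(b2,rmD), ball_in(b4,rmC), carry(b5,left), robot_in(rmD)}
  through step 1 (pick(b5,rmD,left)): drop {carry(b5,left)}, keep {ball_in(b2,rmD), ball_in(b4,rmC), robot_in(rmD)}, require {ball_in(b5,rmD), free(left), robot_in(rmD)}
    → {ball_in(b2,rmD), ball_in(b4,rmC), ball_in(b5,rmD), free(left), robot_in(rmD)}

== RESULT ==
["ball_in(b2,rmD)", "ball_in(b4,rmC)", "ball_in(b5,rmD)", "free(left)", "robot_in(rmD)"]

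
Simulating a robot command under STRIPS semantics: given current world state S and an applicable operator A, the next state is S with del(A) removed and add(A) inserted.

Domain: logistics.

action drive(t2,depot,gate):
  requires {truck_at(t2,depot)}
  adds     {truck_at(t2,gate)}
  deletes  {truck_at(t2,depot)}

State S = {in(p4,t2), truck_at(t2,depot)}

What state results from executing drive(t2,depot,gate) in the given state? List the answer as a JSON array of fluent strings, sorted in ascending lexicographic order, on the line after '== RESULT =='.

Compute (S \ del) ∪ add:
  pre ⊆ S: {truck_at(t2,depot)} ⊆ S  — applicable
  S \ del = {in(p4,t2)}
  ∪ add   = {in(p4,t2), truck_at(t2,gate)}

== RESULT ==
["in(p4,t2)", "truck_at(t2,gate)"]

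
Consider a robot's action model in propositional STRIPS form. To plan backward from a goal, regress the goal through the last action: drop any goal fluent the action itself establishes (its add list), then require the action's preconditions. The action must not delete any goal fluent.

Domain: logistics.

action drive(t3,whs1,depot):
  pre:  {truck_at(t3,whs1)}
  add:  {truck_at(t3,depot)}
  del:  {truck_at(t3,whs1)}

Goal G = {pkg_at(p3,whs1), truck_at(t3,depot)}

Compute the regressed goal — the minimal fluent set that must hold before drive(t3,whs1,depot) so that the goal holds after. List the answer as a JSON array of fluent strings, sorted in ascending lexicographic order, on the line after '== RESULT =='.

Compute (G \ add) ∪ pre:
  G ∩ del = {}  (empty — regression defined)
  G \ add = {pkg_at(p3,whs1), truck_at(t3,depot)} \ {truck_at(t3,depot)} = {pkg_at(p3,whs1)}
  ∪ pre   = {pkg_at(p3,whs1)} ∪ {truck_at(t3,whs1)}
          = {pkg_at(p3,whs1), truck_at(t3,whs1)}

== RESULT ==
["pkg_at(p3,whs1)", "truck_at(t3,whs1)"]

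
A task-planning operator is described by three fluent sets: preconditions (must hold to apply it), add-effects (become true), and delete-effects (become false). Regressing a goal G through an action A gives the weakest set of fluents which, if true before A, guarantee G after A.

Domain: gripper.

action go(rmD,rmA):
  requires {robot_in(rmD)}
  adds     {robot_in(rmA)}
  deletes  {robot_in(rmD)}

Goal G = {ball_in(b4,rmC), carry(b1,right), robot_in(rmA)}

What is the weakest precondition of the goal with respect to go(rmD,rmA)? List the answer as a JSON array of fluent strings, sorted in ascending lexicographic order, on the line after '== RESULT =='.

Regress:
  G ∩ del = {}  (empty — regression defined)
  G \ add = {ball_in(b4,rmC), carry(b1,right), robot_in(rmA)} \ {robot_in(rmA)} = {ball_in(b4,rmC), carry(b1,right)}
  ∪ pre   = {ball_in(b4,rmC), carry(b1,right)} ∪ {robot_in(rmD)}
          = {ball_in(b4,rmC), carry(b1,right), robot_in(rmD)}

== RESULT ==
["ball_in(b4,rmC)", "carry(b1,right)", "robot_in(rmD)"]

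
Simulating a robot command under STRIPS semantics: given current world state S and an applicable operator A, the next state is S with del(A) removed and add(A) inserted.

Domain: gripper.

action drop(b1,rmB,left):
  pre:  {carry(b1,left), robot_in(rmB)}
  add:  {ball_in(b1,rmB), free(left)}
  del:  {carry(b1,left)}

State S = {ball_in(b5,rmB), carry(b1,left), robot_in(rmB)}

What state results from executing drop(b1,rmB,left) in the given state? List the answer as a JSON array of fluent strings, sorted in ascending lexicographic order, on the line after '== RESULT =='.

Compute (S \ del) ∪ add:
  pre ⊆ S: {carry(b1,left), robot_in(rmB)} ⊆ S  — applicable
  S \ del = {ball_in(b5,rmB), robot_in(rmB)}
  ∪ add   = {ball_in(b1,rmB), ball_in(b5,rmB), free(left), robot_in(rmB)}

== RESULT ==
["ball_in(b1,rmB)", "ball_in(b5,rmB)", "free(left)", "robot_in(rmB)"]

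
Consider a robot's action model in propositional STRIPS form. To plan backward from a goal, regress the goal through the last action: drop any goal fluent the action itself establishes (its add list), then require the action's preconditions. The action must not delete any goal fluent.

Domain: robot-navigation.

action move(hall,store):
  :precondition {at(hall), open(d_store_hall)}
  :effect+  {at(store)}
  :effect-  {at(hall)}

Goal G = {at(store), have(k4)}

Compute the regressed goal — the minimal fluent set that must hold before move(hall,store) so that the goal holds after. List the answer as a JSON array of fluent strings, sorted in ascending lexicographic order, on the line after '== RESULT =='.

Regress:
  G ∩ del = {}  (empty — regression defined)
  G \ add = {at(store), have(k4)} \ {at(store)} = {have(k4)}
  ∪ pre   = {have(k4)} ∪ {at(hall), open(d_store_hall)}
          = {at(hall), have(k4), open(d_store_hall)}

== RESULT ==
["at(hall)", "have(k4)", "open(d_store_hall)"]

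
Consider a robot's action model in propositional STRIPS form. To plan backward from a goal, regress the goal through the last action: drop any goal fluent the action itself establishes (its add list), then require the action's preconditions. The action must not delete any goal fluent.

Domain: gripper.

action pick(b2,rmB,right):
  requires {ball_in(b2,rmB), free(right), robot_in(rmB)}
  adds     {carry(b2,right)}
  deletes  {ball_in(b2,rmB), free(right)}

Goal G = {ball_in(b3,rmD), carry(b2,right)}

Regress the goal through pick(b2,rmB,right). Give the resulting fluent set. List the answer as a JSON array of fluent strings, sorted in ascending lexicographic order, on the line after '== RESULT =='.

Regress:
  G ∩ del = {}  (empty — regression defined)
  G \ add = {ball_in(b3,rmD), carry(b2,right)} \ {carry(b2,right)} = {ball_in(b3,rmD)}
  ∪ pre   = {ball_in(b3,rmD)} ∪ {ball_in(b2,rmB), free(right), robot_in(rmB)}
          = {ball_in(b2,rmB), ball_in(b3,rmD), free(right), robot_in(rmB)}

== RESULT ==
["ball_in(b2,rmB)", "ball_in(b3,rmD)", "free(right)", "robot_in(rmB)"]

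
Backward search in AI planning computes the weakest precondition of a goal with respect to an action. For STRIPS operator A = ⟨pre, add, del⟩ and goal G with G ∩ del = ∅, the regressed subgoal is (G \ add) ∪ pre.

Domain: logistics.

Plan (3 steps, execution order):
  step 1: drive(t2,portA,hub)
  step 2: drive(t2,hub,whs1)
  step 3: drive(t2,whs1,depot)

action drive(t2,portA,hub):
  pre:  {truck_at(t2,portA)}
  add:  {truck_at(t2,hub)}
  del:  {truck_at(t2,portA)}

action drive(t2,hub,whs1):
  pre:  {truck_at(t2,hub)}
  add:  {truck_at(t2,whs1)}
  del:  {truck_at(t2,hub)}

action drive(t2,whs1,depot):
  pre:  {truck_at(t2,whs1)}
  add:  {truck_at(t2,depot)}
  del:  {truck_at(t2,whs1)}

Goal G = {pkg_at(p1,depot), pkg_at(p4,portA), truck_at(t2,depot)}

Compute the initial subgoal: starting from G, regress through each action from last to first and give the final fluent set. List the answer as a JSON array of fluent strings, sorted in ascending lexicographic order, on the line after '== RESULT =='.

Regress step by step:
  through step 3 (drive(t2,whs1,depot)): drop {truck_at(t2,depot)}, keep {pkg_at(p1,depot), pkg_at(p4,portA)}, require {truck_at(t2,whs1)}
    → {pkg_at(p1,depot), pkg_at(p4,portA), truck_at(t2,whs1)}
  through step 2 (drive(t2,hub,whs1)): drop {truck_at(t2,whs1)}, keep {pkg_at(p1,depot), pkg_at(p4,portA)}, require {truck_at(t2,hub)}
    → {pkg_at(p1,depot), pkg_at(p4,portA), truck_at(t2,hub)}
  through step 1 (drive(t2,portA,hub)): drop {truck_at(t2,hub)}, keep {pkg_at(p1,depot), pkg_at(p4,portA)}, require {truck_at(t2,portA)}
    → {pkg_at(p1,depot), pkg_at(p4,portA), truck_at(t2,portA)}

== RESULT ==
["pkg_at(p1,depot)", "pkg_at(p4,portA)", "truck_at(t2,portA)"]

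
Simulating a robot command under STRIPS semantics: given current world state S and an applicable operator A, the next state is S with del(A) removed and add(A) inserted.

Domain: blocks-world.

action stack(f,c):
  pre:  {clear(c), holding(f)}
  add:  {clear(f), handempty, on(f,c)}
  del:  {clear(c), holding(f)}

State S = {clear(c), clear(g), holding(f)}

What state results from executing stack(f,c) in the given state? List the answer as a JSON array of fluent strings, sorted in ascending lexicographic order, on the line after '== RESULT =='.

Progress:
  pre ⊆ S: {clear(c), holding(f)} ⊆ S  — applicable
  S \ del = {clear(g)}
  ∪ add   = {clear(f), clear(g), handempty, on(f,c)}

== RESULT ==
["clear(f)", "clear(g)", "handempty", "on(f,c)"]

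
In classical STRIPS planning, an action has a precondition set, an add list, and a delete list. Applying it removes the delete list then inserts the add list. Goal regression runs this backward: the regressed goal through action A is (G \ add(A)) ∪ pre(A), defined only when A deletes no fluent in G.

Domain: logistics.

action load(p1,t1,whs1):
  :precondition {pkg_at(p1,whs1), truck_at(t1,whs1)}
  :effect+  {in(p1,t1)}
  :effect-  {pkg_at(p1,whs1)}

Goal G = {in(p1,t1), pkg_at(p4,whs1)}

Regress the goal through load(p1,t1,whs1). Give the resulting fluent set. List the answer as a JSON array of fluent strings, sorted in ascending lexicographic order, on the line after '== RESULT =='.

Regress:
  G ∩ del = {}  (empty — regression defined)
  G \ add = {in(p1,t1), pkg_at(p4,whs1)} \ {in(p1,t1)} = {pkg_at(p4,whs1)}
  ∪ pre   = {pkg_at(p4,whs1)} ∪ {pkg_at(p1,whs1), truck_at(t1,whs1)}
          = {pkg_at(p1,whs1), pkg_at(p4,whs1), truck_at(t1,whs1)}

== RESULT ==
["pkg_at(p1,whs1)", "pkg_at(p4,whs1)", "truck_at(t1,whs1)"]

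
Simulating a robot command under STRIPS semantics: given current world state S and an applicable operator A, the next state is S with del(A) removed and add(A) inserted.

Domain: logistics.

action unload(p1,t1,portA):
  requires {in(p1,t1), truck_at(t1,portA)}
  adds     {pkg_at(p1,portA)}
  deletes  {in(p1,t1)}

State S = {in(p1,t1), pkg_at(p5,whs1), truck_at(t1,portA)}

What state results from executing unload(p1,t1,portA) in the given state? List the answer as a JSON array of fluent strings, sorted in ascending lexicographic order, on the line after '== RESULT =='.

Progress:
  pre ⊆ S: {in(p1,t1), truck_at(t1,portA)} ⊆ S  — applicable
  S \ del = {pkg_at(p5,whs1), truck_at(t1,portA)}
  ∪ add   = {pkg_at(p1,portA), pkg_at(p5,whs1), truck_at(t1,portA)}

== RESULT ==
["pkg_at(p1,portA)", "pkg_at(p5,whs1)", "truck_at(t1,portA)"]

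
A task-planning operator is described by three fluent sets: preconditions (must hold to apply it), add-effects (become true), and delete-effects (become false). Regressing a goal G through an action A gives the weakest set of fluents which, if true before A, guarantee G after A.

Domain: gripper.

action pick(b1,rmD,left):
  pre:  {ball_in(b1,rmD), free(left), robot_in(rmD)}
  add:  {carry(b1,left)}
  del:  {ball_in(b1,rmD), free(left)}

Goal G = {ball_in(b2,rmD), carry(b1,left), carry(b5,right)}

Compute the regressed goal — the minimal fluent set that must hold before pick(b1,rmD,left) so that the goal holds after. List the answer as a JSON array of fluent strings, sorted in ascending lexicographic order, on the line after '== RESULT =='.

Regress:
  G ∩ del = {}  (empty — regression defined)
  G \ add = {ball_in(b2,rmD), carry(b1,left), carry(b5,right)} \ {carry(b1,left)} = {ball_in(b2,rmD), carry(b5,right)}
  ∪ pre   = {ball_in(b2,rmD), carry(b5,right)} ∪ {ball_in(b1,rmD), free(left), robot_in(rmD)}
          = {ball_in(b1,rmD), ball_in(b2,rmD), carry(b5,right), free(left), robot_in(rmD)}

== RESULT ==
["ball_in(b1,rmD)", "ball_in(b2,rmD)", "carry(b5,right)", "free(left)", "robot_in(rmD)"]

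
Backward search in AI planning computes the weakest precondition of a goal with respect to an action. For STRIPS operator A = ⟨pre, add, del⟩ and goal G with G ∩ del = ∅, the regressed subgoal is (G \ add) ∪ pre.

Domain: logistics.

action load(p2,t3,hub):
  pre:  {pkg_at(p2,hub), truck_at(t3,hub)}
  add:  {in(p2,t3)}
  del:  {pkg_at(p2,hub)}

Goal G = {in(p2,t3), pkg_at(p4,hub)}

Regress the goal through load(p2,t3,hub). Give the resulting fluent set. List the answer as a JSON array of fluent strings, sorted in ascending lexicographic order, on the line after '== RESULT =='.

Regress:
  G ∩ del = {}  (empty — regression defined)
  G \ add = {in(p2,t3), pkg_at(p4,hub)} \ {in(p2,t3)} = {pkg_at(p4,hub)}
  ∪ pre   = {pkg_at(p4,hub)} ∪ {pkg_at(p2,hub), truck_at(t3,hub)}
          = {pkg_at(p2,hub), pkg_at(p4,hub), truck_at(t3,hub)}

== RESULT ==
["pkg_at(p2,hub)", "pkg_at(p4,hub)", "truck_at(t3,hub)"]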